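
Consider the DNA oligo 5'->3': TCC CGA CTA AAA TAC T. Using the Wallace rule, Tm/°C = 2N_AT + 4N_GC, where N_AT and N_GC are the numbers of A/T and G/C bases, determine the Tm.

44°C

T=4, G=1, C=5, A=6
A+T = 10, G+C = 6
Tm = 2×10 + 4×6 = 44°C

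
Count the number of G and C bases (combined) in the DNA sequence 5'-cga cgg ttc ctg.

A=1, T=3, G=4, C=4
G+C = 4 + 4 = 8

8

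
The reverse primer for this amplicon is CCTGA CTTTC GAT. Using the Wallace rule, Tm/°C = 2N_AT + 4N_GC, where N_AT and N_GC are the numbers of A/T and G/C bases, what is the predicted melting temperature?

38°C

Base counts: T=5, C=4, G=2, A=2
AT pairs contribute 7, GC pairs contribute 6.
Tm = 2(7) + 4(6) = 14 + 24 = 38°C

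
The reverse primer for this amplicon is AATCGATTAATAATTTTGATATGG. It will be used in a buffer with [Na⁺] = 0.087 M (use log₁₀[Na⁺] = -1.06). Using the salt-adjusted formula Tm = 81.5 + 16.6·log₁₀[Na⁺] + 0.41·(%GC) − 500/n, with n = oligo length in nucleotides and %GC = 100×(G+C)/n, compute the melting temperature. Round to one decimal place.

Length n = 24. Scanning the sequence gives A=9, G=4, C=1, T=10.
G+C = 5, so %GC = 5/24 × 100 = 20.833%
Salt term: 16.6 × (-1.06) = -17.596
GC term: 0.41 × 20.833 = 8.542; length term: −500/24 = −20.833
Tm = 81.5 + (-17.596) + 8.542 − 20.833 = 51.613 → 51.6°C

51.6°C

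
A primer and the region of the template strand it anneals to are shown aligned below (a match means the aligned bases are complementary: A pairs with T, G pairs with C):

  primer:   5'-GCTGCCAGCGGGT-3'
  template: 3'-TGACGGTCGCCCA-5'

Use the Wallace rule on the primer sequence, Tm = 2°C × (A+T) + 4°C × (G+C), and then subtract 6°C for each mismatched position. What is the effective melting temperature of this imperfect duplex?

40°C

Primer base counts: A=1, T=2, G=6, C=4 → A+T=3, G+C=10
Perfect-match Tm = 2(3) + 4(10) = 6 + 40 = 46°C
Mismatches (positions where the bases are not complementary): 1 (at position 1)
Effective Tm = 46 − 1×6 = 46 − 6 = 40°C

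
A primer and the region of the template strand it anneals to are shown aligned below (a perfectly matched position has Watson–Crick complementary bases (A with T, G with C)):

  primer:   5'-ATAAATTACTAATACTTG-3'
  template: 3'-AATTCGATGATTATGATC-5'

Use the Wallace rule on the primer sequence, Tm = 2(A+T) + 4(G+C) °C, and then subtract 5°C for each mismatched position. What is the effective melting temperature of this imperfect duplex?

22°C

Primer base counts: A=8, T=7, G=1, C=2 → A+T=15, G+C=3
Perfect-match Tm = 2(15) + 4(3) = 30 + 12 = 42°C
Mismatches (positions where the bases are not complementary): 4 (at positions 1, 5, 6, 17)
Effective Tm = 42 − 4×5 = 42 − 20 = 22°C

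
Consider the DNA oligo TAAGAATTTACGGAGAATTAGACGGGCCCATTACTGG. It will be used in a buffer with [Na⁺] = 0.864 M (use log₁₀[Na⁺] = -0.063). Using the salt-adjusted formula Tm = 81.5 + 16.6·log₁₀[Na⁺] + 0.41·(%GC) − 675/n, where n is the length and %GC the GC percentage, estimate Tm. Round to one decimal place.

79.9°C

Length n = 37. Base counts: A=12, T=9, G=10, C=6
G+C = 16, so %GC = 16/37 × 100 = 43.243%
Salt term: 16.6 × (-0.063) = -1.046
GC term: 0.41 × 43.243 = 17.73; length term: −675/37 = −18.243
Tm = 81.5 + (-1.046) + 17.73 − 18.243 = 79.941 → 79.9°C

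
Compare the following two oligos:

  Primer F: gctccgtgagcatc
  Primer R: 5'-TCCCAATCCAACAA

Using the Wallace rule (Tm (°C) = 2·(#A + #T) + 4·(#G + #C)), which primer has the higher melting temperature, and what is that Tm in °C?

Primer F, 46°C

Primer F: A+T=5, G+C=9 → Tm = 2(5)+4(9) = 46°C
Primer R: A+T=8, G+C=6 → Tm = 2(8)+4(6) = 40°C
46°C vs 40°C → primer F is higher.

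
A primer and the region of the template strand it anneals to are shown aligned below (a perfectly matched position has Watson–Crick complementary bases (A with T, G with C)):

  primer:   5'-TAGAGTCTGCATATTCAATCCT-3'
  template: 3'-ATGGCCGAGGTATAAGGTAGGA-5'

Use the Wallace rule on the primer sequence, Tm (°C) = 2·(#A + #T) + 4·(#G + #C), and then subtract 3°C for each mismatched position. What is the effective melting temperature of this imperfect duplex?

45°C

Primer base counts: A=6, T=8, G=3, C=5 → A+T=14, G+C=8
Perfect-match Tm = 2(14) + 4(8) = 28 + 32 = 60°C
Mismatches (positions where the bases are not complementary): 5 (at positions 3, 4, 6, 9, 17)
Effective Tm = 60 − 5×3 = 60 − 15 = 45°C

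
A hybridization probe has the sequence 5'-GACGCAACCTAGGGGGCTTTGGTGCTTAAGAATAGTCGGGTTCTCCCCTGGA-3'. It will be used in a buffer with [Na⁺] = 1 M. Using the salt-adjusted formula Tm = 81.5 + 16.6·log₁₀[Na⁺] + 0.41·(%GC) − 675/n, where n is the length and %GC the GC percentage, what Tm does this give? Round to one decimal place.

Length n = 52. Scanning the sequence gives C=12, A=10, T=13, G=17.
G+C = 29, so %GC = 29/52 × 100 = 55.769%
Salt term: 16.6 × (0) = 0
GC term: 0.41 × 55.769 = 22.865; length term: −675/52 = −12.981
Tm = 81.5 + (0) + 22.865 − 12.981 = 91.384 → 91.4°C

91.4°C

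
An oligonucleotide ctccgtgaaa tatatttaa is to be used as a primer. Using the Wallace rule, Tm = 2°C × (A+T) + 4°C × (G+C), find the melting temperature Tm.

Counting bases: G=2, A=7, T=7, C=3
A+T = 14, G+C = 5
Tm = 2×14 + 4×5 = 48°C

48°C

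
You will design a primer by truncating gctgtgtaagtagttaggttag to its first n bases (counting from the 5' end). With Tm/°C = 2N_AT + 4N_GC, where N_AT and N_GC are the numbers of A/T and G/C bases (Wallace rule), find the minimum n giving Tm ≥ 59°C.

n = 22

First 21 bases: GCTGTGTAAGTAGTTAGGTTA → Tm = 58°C (< 59°C)
First 22 bases: GCTGTGTAAGTAGTTAGGTTAG → Tm = 62°C (≥ 59°C)
Since every base adds ≥2°C, Tm only increases with n, so the threshold is first crossed at n = 22.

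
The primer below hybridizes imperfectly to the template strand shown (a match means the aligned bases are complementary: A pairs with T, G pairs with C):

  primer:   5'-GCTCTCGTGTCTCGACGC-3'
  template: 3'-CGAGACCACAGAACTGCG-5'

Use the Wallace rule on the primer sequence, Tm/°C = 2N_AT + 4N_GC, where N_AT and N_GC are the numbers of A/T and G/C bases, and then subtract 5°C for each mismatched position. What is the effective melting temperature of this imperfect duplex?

Primer base counts: A=1, T=5, G=5, C=7 → A+T=6, G+C=12
Perfect-match Tm = 2(6) + 4(12) = 12 + 48 = 60°C
Mismatches (positions where the bases are not complementary): 2 (at positions 6, 13)
Effective Tm = 60 − 2×5 = 60 − 10 = 50°C

50°C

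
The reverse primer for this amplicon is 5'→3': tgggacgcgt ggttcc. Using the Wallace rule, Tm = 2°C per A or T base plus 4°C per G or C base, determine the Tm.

Base counts: A=1, T=4, C=4, G=7
So N_AT = 5 and N_GC = 11.
Tm = 2(5) + 4(11) = 10 + 44 = 54°C

54°C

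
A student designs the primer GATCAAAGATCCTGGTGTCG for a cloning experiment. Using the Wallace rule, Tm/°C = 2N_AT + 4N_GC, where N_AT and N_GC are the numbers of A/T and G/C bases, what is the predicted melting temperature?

Counting bases: T=5, A=5, G=6, C=4
So N_AT = 10 and N_GC = 10.
Tm = 2(10) + 4(10) = 20 + 40 = 60°C

60°C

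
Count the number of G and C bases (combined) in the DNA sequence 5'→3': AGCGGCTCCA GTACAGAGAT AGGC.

Counting bases: A=7, G=8, C=6, T=3
G+C = 8 + 6 = 14

14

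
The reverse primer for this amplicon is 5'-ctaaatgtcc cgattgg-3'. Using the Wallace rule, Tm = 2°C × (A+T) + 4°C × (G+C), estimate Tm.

Scanning the sequence gives G=4, A=4, T=5, C=4.
A+T = 9, G+C = 8
Tm = 4·8 + 2·9 = 32 + 18 = 50°C

50°C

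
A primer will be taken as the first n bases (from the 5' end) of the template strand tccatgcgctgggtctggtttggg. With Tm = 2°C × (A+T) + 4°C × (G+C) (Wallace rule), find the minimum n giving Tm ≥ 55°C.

n = 17

First 16 bases: TCCATGCGCTGGGTCT → Tm = 52°C (< 55°C)
First 17 bases: TCCATGCGCTGGGTCTG → Tm = 56°C (≥ 55°C)
Since every base adds ≥2°C, Tm only increases with n, so the threshold is first crossed at n = 17.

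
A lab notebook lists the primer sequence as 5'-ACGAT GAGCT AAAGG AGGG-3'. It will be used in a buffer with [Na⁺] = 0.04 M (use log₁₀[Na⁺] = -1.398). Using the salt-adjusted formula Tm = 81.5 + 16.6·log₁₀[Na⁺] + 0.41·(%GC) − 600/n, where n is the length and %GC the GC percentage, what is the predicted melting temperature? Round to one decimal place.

48.3°C

Length n = 19. Scanning the sequence gives C=2, T=2, G=8, A=7.
G+C = 10, so %GC = 10/19 × 100 = 52.632%
Salt term: 16.6 × (-1.398) = -23.207
GC term: 0.41 × 52.632 = 21.579; length term: −600/19 = −31.579
Tm = 81.5 + (-23.207) + 21.579 − 31.579 = 48.293 → 48.3°C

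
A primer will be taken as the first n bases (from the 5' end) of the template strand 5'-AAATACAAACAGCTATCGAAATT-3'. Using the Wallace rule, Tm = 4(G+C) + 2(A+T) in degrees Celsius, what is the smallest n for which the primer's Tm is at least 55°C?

n = 22

First 21 bases: AAATACAAACAGCTATCGAAA → Tm = 54°C (< 55°C)
First 22 bases: AAATACAAACAGCTATCGAAAT → Tm = 56°C (≥ 55°C)
Since every base adds ≥2°C, Tm only increases with n, so the threshold is first crossed at n = 22.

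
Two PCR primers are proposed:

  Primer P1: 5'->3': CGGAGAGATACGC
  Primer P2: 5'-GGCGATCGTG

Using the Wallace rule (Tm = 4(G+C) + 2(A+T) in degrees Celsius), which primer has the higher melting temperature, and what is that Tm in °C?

Primer P1: A+T=5, G+C=8 → Tm = 2(5)+4(8) = 42°C
Primer P2: A+T=3, G+C=7 → Tm = 2(3)+4(7) = 34°C
42°C vs 34°C → primer P1 is higher.

Primer P1, 42°C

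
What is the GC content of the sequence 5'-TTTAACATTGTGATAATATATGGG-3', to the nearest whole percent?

Scanning the sequence gives T=10, A=8, C=1, G=5.
G+C = 5 + 1 = 6 out of 24 bases
%GC = 6/24 × 100 = 25% ≈ 25%

25%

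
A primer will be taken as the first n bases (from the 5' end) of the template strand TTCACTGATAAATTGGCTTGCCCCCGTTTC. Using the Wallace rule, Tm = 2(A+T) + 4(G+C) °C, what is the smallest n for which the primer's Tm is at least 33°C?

First 13 bases: TTCACTGATAAAT → Tm = 32°C (< 33°C)
First 14 bases: TTCACTGATAAATT → Tm = 34°C (≥ 33°C)
Since every base adds ≥2°C, Tm only increases with n, so the threshold is first crossed at n = 14.

n = 14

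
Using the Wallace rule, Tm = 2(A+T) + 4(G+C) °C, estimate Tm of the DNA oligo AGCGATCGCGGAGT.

46°C

Counting bases: A=3, T=2, G=6, C=3
So N_AT = 5 and N_GC = 9.
Tm = 4·9 + 2·5 = 36 + 10 = 46°C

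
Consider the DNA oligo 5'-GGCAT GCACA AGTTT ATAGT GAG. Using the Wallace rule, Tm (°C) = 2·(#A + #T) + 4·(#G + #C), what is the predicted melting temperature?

66°C

Scanning the sequence gives T=6, G=7, C=3, A=7.
A+T = 13, G+C = 10
Tm = 2(13) + 4(10) = 26 + 40 = 66°C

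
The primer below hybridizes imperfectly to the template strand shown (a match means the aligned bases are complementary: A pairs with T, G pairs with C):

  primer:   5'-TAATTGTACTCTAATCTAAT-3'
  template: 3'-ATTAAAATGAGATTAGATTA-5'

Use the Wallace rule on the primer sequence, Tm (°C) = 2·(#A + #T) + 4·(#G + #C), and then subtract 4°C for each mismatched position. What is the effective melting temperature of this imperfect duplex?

44°C

Primer base counts: A=7, T=9, G=1, C=3 → A+T=16, G+C=4
Perfect-match Tm = 2(16) + 4(4) = 32 + 16 = 48°C
Mismatches (positions where the bases are not complementary): 1 (at position 6)
Effective Tm = 48 − 1×4 = 48 − 4 = 44°C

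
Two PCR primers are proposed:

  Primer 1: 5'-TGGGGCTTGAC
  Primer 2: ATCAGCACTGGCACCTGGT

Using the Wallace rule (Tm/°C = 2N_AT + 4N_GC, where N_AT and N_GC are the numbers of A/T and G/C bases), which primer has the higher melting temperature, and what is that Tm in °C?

Primer 1: A+T=4, G+C=7 → Tm = 2(4)+4(7) = 36°C
Primer 2: A+T=8, G+C=11 → Tm = 2(8)+4(11) = 60°C
36°C vs 60°C → primer 2 is higher.

Primer 2, 60°C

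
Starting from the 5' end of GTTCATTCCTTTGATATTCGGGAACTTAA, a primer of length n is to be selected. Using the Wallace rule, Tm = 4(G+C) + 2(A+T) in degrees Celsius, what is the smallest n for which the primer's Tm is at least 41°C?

First 15 bases: GTTCATTCCTTTGAT → Tm = 40°C (< 41°C)
First 16 bases: GTTCATTCCTTTGATA → Tm = 42°C (≥ 41°C)
Since every base adds ≥2°C, Tm only increases with n, so the threshold is first crossed at n = 16.

n = 16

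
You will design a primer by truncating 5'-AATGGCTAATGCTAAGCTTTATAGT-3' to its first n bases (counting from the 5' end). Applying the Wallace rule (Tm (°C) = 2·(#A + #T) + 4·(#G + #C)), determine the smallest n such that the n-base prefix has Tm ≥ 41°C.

First 15 bases: AATGGCTAATGCTAA → Tm = 40°C (< 41°C)
First 16 bases: AATGGCTAATGCTAAG → Tm = 44°C (≥ 41°C)
Each additional base adds 2°C (A/T) or 4°C (G/C), so Tm is non-decreasing in n; n = 16 is the first length to reach 41°C.

n = 16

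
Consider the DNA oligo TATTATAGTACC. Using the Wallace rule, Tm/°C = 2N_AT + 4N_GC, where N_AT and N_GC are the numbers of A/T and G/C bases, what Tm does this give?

30°C

Base counts: C=2, G=1, T=5, A=4
A+T = 9, G+C = 3
Tm = 2×9 + 4×3 = 30°C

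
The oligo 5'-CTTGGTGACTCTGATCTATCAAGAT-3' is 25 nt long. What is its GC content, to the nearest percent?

Base counts: G=5, C=5, A=6, T=9
G+C = 5 + 5 = 10 out of 25 bases
%GC = 10/25 × 100 = 40% ≈ 40%

40%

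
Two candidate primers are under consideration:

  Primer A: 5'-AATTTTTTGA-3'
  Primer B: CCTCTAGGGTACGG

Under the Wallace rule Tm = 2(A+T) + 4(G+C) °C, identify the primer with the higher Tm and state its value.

Primer B, 46°C

Primer A: A+T=9, G+C=1 → Tm = 2(9)+4(1) = 22°C
Primer B: A+T=5, G+C=9 → Tm = 2(5)+4(9) = 46°C
22°C vs 46°C → primer B is higher.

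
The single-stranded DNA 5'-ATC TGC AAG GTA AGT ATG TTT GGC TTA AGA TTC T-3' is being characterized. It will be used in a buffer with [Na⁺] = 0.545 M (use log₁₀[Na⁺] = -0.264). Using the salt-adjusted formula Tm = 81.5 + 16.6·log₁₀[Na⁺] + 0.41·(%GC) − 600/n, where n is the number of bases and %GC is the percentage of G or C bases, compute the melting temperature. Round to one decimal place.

73.9°C

Length n = 34. Counting bases: T=13, C=4, G=8, A=9
G+C = 12, so %GC = 12/34 × 100 = 35.294%
Salt term: 16.6 × (-0.264) = -4.382
GC term: 0.41 × 35.294 = 14.471; length term: −600/34 = −17.647
Tm = 81.5 + (-4.382) + 14.471 − 17.647 = 73.942 → 73.9°C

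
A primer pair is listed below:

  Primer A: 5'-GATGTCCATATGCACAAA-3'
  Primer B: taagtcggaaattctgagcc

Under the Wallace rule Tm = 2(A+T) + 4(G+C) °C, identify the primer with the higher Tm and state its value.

Primer A: A+T=11, G+C=7 → Tm = 2(11)+4(7) = 50°C
Primer B: A+T=11, G+C=9 → Tm = 2(11)+4(9) = 58°C
50°C vs 58°C → primer B is higher.

Primer B, 58°C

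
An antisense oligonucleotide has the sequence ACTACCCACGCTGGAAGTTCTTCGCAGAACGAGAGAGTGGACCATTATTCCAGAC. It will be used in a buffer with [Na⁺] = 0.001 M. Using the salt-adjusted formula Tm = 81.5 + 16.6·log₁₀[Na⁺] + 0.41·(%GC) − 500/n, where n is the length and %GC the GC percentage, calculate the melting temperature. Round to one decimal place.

43.5°C

Length n = 55. T=11, C=15, G=13, A=16
G+C = 28, so %GC = 28/55 × 100 = 50.909%
Salt term: 16.6 × (-3) = -49.8
GC term: 0.41 × 50.909 = 20.873; length term: −500/55 = −9.091
Tm = 81.5 + (-49.8) + 20.873 − 9.091 = 43.482 → 43.5°C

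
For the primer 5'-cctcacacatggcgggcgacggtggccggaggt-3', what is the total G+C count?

24

Counting bases: G=14, A=5, T=4, C=10
Total G or C: 14 + 10 = 24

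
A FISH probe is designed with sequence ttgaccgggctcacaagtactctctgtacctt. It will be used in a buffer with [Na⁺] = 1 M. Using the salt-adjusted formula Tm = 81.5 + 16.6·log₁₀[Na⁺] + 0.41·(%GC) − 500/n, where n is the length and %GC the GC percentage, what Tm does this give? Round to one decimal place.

86.4°C

Length n = 32. Base counts: T=10, G=6, A=6, C=10
G+C = 16, so %GC = 16/32 × 100 = 50%
Salt term: 16.6 × (0) = 0
GC term: 0.41 × 50 = 20.5; length term: −500/32 = −15.625
Tm = 81.5 + (0) + 20.5 − 15.625 = 86.375 → 86.4°C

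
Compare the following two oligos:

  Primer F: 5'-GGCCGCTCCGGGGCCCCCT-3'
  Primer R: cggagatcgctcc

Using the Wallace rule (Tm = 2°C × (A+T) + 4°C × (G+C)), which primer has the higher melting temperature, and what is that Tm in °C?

Primer F, 72°C

Primer F: A+T=2, G+C=17 → Tm = 2(2)+4(17) = 72°C
Primer R: A+T=4, G+C=9 → Tm = 2(4)+4(9) = 44°C
72°C vs 44°C → primer F is higher.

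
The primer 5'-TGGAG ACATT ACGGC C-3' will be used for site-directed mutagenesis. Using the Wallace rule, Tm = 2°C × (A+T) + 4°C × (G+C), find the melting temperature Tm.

Counting bases: A=4, G=5, C=4, T=3
So N_AT = 7 and N_GC = 9.
Tm = 4·9 + 2·7 = 36 + 14 = 50°C

50°C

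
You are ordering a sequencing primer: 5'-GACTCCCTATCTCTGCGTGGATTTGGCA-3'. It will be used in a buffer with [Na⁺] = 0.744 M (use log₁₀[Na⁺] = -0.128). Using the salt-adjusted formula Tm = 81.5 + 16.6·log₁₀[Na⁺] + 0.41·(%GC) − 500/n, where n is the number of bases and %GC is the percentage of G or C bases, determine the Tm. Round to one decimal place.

Length n = 28. Base counts: G=7, C=8, T=9, A=4
G+C = 15, so %GC = 15/28 × 100 = 53.571%
Salt term: 16.6 × (-0.128) = -2.125
GC term: 0.41 × 53.571 = 21.964; length term: −500/28 = −17.857
Tm = 81.5 + (-2.125) + 21.964 − 17.857 = 83.482 → 83.5°C

83.5°C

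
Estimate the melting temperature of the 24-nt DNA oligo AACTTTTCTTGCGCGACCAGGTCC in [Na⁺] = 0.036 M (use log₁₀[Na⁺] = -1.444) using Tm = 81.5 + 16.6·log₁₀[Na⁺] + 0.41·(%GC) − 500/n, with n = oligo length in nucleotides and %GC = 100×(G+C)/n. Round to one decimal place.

58.9°C

Length n = 24. C=8, A=4, G=5, T=7
G+C = 13, so %GC = 13/24 × 100 = 54.167%
Salt term: 16.6 × (-1.444) = -23.97
GC term: 0.41 × 54.167 = 22.208; length term: −500/24 = −20.833
Tm = 81.5 + (-23.97) + 22.208 − 20.833 = 58.905 → 58.9°C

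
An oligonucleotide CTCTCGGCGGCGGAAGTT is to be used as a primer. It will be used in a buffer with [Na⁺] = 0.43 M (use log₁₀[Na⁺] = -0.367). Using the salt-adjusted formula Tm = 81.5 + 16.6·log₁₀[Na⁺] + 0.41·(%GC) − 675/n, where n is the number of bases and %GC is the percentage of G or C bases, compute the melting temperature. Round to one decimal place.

65.2°C

Length n = 18. G=7, C=5, T=4, A=2
G+C = 12, so %GC = 12/18 × 100 = 66.667%
Salt term: 16.6 × (-0.367) = -6.092
GC term: 0.41 × 66.667 = 27.333; length term: −675/18 = −37.5
Tm = 81.5 + (-6.092) + 27.333 − 37.5 = 65.241 → 65.2°C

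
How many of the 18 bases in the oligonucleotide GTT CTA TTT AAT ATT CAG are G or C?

4

Scanning the sequence gives G=2, C=2, T=9, A=5.
Total G or C: 2 + 2 = 4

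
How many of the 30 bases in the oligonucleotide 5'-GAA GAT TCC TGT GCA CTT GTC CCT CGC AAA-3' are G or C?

Counting bases: C=9, G=6, T=8, A=7
Total G or C: 6 + 9 = 15

15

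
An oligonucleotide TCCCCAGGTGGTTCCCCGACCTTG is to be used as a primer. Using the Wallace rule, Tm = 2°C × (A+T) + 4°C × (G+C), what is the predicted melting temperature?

80°C

T=6, G=6, C=10, A=2
A+T = 8, G+C = 16
Tm = 2×8 + 4×16 = 80°C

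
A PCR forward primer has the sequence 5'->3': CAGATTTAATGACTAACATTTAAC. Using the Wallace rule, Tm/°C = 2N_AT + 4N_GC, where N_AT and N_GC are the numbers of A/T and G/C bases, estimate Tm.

Scanning the sequence gives A=10, T=8, C=4, G=2.
AT pairs contribute 18, GC pairs contribute 6.
Tm = 2(18) + 4(6) = 36 + 24 = 60°C

60°C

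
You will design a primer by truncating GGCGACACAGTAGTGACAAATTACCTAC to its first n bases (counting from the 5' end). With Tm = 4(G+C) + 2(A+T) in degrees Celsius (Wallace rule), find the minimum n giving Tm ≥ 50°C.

n = 16

First 15 bases: GGCGACACAGTAGTG → Tm = 48°C (< 50°C)
First 16 bases: GGCGACACAGTAGTGA → Tm = 50°C (≥ 50°C)
Since every base adds ≥2°C, Tm only increases with n, so the threshold is first crossed at n = 16.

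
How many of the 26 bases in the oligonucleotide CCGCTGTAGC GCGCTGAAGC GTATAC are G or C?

16

Counting bases: T=5, A=5, G=8, C=8
Total G or C: 8 + 8 = 16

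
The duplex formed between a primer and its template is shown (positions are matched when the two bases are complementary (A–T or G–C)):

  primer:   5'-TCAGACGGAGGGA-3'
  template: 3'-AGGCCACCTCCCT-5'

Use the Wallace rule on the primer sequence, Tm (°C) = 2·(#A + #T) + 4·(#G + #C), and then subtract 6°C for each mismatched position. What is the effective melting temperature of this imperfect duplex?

24°C

Primer base counts: A=4, T=1, G=6, C=2 → A+T=5, G+C=8
Perfect-match Tm = 2(5) + 4(8) = 10 + 32 = 42°C
Mismatches (positions where the bases are not complementary): 3 (at positions 3, 5, 6)
Effective Tm = 42 − 3×6 = 42 − 18 = 24°C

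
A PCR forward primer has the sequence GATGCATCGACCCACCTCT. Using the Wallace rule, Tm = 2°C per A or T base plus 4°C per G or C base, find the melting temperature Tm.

A=4, T=4, G=3, C=8
So N_AT = 8 and N_GC = 11.
Tm = 4·11 + 2·8 = 44 + 16 = 60°C

60°C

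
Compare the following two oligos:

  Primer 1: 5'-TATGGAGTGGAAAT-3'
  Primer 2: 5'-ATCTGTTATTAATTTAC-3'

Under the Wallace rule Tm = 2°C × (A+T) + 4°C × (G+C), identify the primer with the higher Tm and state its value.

Primer 1: A+T=9, G+C=5 → Tm = 2(9)+4(5) = 38°C
Primer 2: A+T=14, G+C=3 → Tm = 2(14)+4(3) = 40°C
38°C vs 40°C → primer 2 is higher.

Primer 2, 40°C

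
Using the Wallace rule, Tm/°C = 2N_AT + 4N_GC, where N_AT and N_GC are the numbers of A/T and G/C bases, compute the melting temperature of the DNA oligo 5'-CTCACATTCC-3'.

30°C

Scanning the sequence gives A=2, C=5, G=0, T=3.
AT pairs contribute 5, GC pairs contribute 5.
Tm = 2(5) + 4(5) = 10 + 20 = 30°C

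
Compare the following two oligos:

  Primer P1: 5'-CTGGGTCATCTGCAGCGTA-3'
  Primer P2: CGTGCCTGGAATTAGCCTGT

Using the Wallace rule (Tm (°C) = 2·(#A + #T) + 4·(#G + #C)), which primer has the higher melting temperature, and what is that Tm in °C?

Primer P1: A+T=8, G+C=11 → Tm = 2(8)+4(11) = 60°C
Primer P2: A+T=9, G+C=11 → Tm = 2(9)+4(11) = 62°C
60°C vs 62°C → primer P2 is higher.

Primer P2, 62°C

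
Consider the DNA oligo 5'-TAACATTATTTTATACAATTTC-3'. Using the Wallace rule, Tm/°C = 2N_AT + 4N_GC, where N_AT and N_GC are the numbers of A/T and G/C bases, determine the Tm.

50°C

C=3, A=8, G=0, T=11
So N_AT = 19 and N_GC = 3.
Tm = 2(19) + 4(3) = 38 + 12 = 50°C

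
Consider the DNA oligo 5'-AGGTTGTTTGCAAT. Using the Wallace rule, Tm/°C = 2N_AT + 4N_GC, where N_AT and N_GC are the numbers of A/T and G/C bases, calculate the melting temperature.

38°C

Counting bases: G=4, A=3, C=1, T=6
AT pairs contribute 9, GC pairs contribute 5.
Tm = 4·5 + 2·9 = 20 + 18 = 38°C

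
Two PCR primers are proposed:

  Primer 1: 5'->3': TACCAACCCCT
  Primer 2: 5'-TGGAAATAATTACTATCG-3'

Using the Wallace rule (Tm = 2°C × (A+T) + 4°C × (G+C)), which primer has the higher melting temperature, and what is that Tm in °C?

Primer 1: A+T=5, G+C=6 → Tm = 2(5)+4(6) = 34°C
Primer 2: A+T=13, G+C=5 → Tm = 2(13)+4(5) = 46°C
34°C vs 46°C → primer 2 is higher.

Primer 2, 46°C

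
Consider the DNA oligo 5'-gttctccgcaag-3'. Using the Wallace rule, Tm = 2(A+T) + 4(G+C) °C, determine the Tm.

38°C

Base counts: C=4, T=3, G=3, A=2
A+T = 5, G+C = 7
Tm = 2(5) + 4(7) = 10 + 28 = 38°C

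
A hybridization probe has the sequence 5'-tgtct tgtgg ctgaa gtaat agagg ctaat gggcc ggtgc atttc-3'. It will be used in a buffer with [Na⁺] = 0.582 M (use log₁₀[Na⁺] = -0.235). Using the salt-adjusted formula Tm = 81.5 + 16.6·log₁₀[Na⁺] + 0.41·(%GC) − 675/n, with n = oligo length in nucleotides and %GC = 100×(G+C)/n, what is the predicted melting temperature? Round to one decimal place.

82.6°C

Length n = 45. T=14, C=7, A=9, G=15
G+C = 22, so %GC = 22/45 × 100 = 48.889%
Salt term: 16.6 × (-0.235) = -3.901
GC term: 0.41 × 48.889 = 20.044; length term: −675/45 = −15
Tm = 81.5 + (-3.901) + 20.044 − 15 = 82.643 → 82.6°C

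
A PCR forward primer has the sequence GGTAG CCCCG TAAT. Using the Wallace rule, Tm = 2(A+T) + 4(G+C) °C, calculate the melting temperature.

A=3, T=3, G=4, C=4
So N_AT = 6 and N_GC = 8.
Tm = 4·8 + 2·6 = 32 + 12 = 44°C

44°C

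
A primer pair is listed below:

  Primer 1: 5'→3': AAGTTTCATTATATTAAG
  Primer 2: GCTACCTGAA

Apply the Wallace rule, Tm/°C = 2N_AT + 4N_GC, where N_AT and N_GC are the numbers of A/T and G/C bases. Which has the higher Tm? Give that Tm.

Primer 1: A+T=15, G+C=3 → Tm = 2(15)+4(3) = 42°C
Primer 2: A+T=5, G+C=5 → Tm = 2(5)+4(5) = 30°C
42°C vs 30°C → primer 1 is higher.

Primer 1, 42°C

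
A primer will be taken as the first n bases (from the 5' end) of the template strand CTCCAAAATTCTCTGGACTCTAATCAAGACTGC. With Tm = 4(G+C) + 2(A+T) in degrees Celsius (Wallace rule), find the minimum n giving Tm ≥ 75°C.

n = 28

First 27 bases: CTCCAAAATTCTCTGGACTCTAATCAA → Tm = 74°C (< 75°C)
First 28 bases: CTCCAAAATTCTCTGGACTCTAATCAAG → Tm = 78°C (≥ 75°C)
Each additional base adds 2°C (A/T) or 4°C (G/C), so Tm is non-decreasing in n; n = 28 is the first length to reach 75°C.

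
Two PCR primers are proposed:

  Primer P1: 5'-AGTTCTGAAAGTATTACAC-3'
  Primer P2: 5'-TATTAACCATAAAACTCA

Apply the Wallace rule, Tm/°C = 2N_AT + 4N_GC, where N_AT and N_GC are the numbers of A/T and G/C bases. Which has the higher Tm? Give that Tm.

Primer P1: A+T=13, G+C=6 → Tm = 2(13)+4(6) = 50°C
Primer P2: A+T=14, G+C=4 → Tm = 2(14)+4(4) = 44°C
50°C vs 44°C → primer P1 is higher.

Primer P1, 50°C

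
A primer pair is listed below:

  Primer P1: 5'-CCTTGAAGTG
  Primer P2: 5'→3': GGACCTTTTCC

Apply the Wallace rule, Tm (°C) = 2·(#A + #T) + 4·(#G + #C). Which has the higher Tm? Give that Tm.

Primer P1: A+T=5, G+C=5 → Tm = 2(5)+4(5) = 30°C
Primer P2: A+T=5, G+C=6 → Tm = 2(5)+4(6) = 34°C
30°C vs 34°C → primer P2 is higher.

Primer P2, 34°C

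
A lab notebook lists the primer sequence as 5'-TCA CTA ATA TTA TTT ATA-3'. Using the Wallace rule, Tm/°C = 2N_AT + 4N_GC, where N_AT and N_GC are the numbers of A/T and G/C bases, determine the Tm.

40°C

Scanning the sequence gives A=7, C=2, G=0, T=9.
AT pairs contribute 16, GC pairs contribute 2.
Tm = 4·2 + 2·16 = 8 + 32 = 40°C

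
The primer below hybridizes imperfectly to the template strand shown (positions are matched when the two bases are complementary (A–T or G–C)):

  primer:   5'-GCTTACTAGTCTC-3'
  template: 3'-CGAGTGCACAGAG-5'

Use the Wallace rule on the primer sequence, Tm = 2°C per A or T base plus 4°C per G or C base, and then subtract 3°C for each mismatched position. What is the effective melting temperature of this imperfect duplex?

Primer base counts: A=2, T=5, G=2, C=4 → A+T=7, G+C=6
Perfect-match Tm = 2(7) + 4(6) = 14 + 24 = 38°C
Mismatches (positions where the bases are not complementary): 3 (at positions 4, 7, 8)
Effective Tm = 38 − 3×3 = 38 − 9 = 29°C

29°C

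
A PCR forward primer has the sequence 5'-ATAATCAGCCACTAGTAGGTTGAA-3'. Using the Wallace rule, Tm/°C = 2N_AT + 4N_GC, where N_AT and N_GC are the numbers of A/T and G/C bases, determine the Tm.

Counting bases: T=6, A=9, G=5, C=4
So N_AT = 15 and N_GC = 9.
Tm = 2(15) + 4(9) = 30 + 36 = 66°C

66°C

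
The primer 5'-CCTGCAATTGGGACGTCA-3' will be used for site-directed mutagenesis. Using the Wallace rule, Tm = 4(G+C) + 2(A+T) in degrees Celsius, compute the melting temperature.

56°C

Scanning the sequence gives G=5, T=4, C=5, A=4.
So N_AT = 8 and N_GC = 10.
Tm = 2×8 + 4×10 = 56°C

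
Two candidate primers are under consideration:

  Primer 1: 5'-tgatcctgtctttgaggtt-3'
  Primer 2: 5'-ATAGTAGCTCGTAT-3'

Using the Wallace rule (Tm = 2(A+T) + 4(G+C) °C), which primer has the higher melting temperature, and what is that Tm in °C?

Primer 1: A+T=11, G+C=8 → Tm = 2(11)+4(8) = 54°C
Primer 2: A+T=9, G+C=5 → Tm = 2(9)+4(5) = 38°C
54°C vs 38°C → primer 1 is higher.

Primer 1, 54°C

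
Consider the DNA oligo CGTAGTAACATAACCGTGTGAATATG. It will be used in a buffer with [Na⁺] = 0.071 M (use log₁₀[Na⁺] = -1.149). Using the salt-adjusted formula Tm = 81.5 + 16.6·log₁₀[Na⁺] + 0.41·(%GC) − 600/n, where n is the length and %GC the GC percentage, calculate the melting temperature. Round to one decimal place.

Length n = 26. Scanning the sequence gives T=7, G=6, C=4, A=9.
G+C = 10, so %GC = 10/26 × 100 = 38.462%
Salt term: 16.6 × (-1.149) = -19.073
GC term: 0.41 × 38.462 = 15.769; length term: −600/26 = −23.077
Tm = 81.5 + (-19.073) + 15.769 − 23.077 = 55.119 → 55.1°C

55.1°C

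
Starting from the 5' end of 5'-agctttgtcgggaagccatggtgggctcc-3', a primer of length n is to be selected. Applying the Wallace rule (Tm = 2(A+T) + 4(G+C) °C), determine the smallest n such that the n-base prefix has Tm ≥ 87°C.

First 27 bases: AGCTTTGTCGGGAAGCCATGGTGGGCT → Tm = 86°C (< 87°C)
First 28 bases: AGCTTTGTCGGGAAGCCATGGTGGGCTC → Tm = 90°C (≥ 87°C)
Since every base adds ≥2°C, Tm only increases with n, so the threshold is first crossed at n = 28.

n = 28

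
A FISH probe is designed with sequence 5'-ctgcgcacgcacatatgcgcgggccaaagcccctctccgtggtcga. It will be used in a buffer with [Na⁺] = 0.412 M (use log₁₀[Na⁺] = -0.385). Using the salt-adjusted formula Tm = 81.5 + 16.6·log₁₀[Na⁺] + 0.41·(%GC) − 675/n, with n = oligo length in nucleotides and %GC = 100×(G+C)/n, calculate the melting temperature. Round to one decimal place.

Length n = 46. Counting bases: G=13, T=7, A=8, C=18
G+C = 31, so %GC = 31/46 × 100 = 67.391%
Salt term: 16.6 × (-0.385) = -6.391
GC term: 0.41 × 67.391 = 27.63; length term: −675/46 = −14.674
Tm = 81.5 + (-6.391) + 27.63 − 14.674 = 88.065 → 88.1°C

88.1°C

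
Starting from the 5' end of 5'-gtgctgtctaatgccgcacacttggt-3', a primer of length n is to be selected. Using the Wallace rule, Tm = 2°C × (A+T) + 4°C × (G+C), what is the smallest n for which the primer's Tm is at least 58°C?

n = 19

First 18 bases: GTGCTGTCTAATGCCGCA → Tm = 56°C (< 58°C)
First 19 bases: GTGCTGTCTAATGCCGCAC → Tm = 60°C (≥ 58°C)
Each additional base adds 2°C (A/T) or 4°C (G/C), so Tm is non-decreasing in n; n = 19 is the first length to reach 58°C.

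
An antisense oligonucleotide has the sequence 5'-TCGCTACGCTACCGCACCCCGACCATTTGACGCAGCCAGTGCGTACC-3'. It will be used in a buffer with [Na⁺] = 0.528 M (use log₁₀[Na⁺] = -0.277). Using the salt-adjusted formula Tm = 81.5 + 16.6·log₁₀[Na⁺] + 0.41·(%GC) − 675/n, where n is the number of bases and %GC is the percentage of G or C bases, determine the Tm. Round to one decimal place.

88.7°C

Length n = 47. Base counts: A=9, C=20, G=10, T=8
G+C = 30, so %GC = 30/47 × 100 = 63.83%
Salt term: 16.6 × (-0.277) = -4.598
GC term: 0.41 × 63.83 = 26.17; length term: −675/47 = −14.362
Tm = 81.5 + (-4.598) + 26.17 − 14.362 = 88.71 → 88.7°C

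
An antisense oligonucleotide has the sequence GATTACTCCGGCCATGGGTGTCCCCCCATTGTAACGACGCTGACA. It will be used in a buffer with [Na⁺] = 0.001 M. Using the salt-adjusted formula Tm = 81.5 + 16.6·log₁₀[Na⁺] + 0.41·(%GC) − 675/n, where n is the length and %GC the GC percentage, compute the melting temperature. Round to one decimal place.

Length n = 45. C=15, A=9, T=10, G=11
G+C = 26, so %GC = 26/45 × 100 = 57.778%
Salt term: 16.6 × (-3) = -49.8
GC term: 0.41 × 57.778 = 23.689; length term: −675/45 = −15
Tm = 81.5 + (-49.8) + 23.689 − 15 = 40.389 → 40.4°C

40.4°C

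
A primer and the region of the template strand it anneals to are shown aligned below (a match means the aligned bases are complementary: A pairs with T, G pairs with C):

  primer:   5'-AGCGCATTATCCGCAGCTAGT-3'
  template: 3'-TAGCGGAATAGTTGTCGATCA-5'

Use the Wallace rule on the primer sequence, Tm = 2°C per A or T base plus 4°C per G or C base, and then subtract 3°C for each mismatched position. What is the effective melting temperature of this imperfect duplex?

52°C

Primer base counts: A=5, T=5, G=5, C=6 → A+T=10, G+C=11
Perfect-match Tm = 2(10) + 4(11) = 20 + 44 = 64°C
Mismatches (positions where the bases are not complementary): 4 (at positions 2, 6, 12, 13)
Effective Tm = 64 − 4×3 = 64 − 12 = 52°C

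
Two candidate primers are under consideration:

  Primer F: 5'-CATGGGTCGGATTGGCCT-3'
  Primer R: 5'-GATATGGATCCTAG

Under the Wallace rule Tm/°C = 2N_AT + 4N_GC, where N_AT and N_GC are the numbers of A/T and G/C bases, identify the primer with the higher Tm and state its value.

Primer F: A+T=7, G+C=11 → Tm = 2(7)+4(11) = 58°C
Primer R: A+T=8, G+C=6 → Tm = 2(8)+4(6) = 40°C
58°C vs 40°C → primer F is higher.

Primer F, 58°C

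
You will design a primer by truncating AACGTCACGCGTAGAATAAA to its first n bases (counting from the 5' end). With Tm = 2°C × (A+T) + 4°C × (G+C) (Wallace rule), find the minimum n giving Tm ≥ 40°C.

First 12 bases: AACGTCACGCGT → Tm = 38°C (< 40°C)
First 13 bases: AACGTCACGCGTA → Tm = 40°C (≥ 40°C)
Each additional base adds 2°C (A/T) or 4°C (G/C), so Tm is non-decreasing in n; n = 13 is the first length to reach 40°C.

n = 13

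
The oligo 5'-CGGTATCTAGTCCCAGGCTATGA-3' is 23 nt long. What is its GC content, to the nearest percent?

T=6, C=6, A=5, G=6
G+C = 6 + 6 = 12 out of 23 bases
%GC = 12/23 × 100 = 52.17% ≈ 52%

52%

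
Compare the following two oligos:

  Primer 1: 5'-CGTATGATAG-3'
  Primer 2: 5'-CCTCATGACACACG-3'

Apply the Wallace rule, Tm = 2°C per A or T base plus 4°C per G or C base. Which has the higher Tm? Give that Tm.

Primer 2, 44°C

Primer 1: A+T=6, G+C=4 → Tm = 2(6)+4(4) = 28°C
Primer 2: A+T=6, G+C=8 → Tm = 2(6)+4(8) = 44°C
28°C vs 44°C → primer 2 is higher.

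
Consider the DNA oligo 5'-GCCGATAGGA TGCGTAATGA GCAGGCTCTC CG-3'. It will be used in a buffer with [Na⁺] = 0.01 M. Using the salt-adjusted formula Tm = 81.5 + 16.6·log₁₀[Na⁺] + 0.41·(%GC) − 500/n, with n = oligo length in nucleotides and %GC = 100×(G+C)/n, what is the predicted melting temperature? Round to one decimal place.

57.0°C

Length n = 32. A=7, C=8, T=6, G=11
G+C = 19, so %GC = 19/32 × 100 = 59.375%
Salt term: 16.6 × (-2) = -33.2
GC term: 0.41 × 59.375 = 24.344; length term: −500/32 = −15.625
Tm = 81.5 + (-33.2) + 24.344 − 15.625 = 57.019 → 57.0°C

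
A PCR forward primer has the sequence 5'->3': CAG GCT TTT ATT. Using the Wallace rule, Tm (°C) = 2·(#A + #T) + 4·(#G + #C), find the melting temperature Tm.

Counting bases: G=2, T=6, A=2, C=2
A+T = 8, G+C = 4
Tm = 2(8) + 4(4) = 16 + 16 = 32°C

32°C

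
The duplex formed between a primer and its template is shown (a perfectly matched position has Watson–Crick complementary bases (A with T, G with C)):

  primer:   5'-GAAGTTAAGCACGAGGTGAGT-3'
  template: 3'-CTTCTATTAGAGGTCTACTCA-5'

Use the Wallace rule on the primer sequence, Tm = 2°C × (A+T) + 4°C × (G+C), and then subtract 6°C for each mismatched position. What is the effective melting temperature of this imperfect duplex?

Primer base counts: A=7, T=4, G=8, C=2 → A+T=11, G+C=10
Perfect-match Tm = 2(11) + 4(10) = 22 + 40 = 62°C
Mismatches (positions where the bases are not complementary): 5 (at positions 5, 9, 11, 13, 16)
Effective Tm = 62 − 5×6 = 62 − 30 = 32°C

32°C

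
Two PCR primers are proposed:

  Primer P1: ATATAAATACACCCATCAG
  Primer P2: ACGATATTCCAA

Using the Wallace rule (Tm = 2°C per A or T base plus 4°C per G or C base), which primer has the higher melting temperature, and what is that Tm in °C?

Primer P1: A+T=13, G+C=6 → Tm = 2(13)+4(6) = 50°C
Primer P2: A+T=8, G+C=4 → Tm = 2(8)+4(4) = 32°C
50°C vs 32°C → primer P1 is higher.

Primer P1, 50°C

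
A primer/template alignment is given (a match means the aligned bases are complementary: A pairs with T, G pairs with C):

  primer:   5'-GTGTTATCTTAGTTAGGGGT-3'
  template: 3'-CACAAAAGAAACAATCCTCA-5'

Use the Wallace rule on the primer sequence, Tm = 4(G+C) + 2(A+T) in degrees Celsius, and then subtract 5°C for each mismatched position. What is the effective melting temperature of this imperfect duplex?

41°C

Primer base counts: A=3, T=9, G=7, C=1 → A+T=12, G+C=8
Perfect-match Tm = 2(12) + 4(8) = 24 + 32 = 56°C
Mismatches (positions where the bases are not complementary): 3 (at positions 6, 11, 18)
Effective Tm = 56 − 3×5 = 56 − 15 = 41°C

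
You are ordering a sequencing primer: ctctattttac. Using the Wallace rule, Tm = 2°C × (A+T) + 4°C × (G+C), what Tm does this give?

28°C

T=6, A=2, G=0, C=3
So N_AT = 8 and N_GC = 3.
Tm = 2(8) + 4(3) = 16 + 12 = 28°C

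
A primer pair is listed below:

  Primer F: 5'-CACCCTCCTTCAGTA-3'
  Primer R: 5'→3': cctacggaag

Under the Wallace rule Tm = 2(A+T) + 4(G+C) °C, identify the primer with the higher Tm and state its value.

Primer F: A+T=7, G+C=8 → Tm = 2(7)+4(8) = 46°C
Primer R: A+T=4, G+C=6 → Tm = 2(4)+4(6) = 32°C
46°C vs 32°C → primer F is higher.

Primer F, 46°C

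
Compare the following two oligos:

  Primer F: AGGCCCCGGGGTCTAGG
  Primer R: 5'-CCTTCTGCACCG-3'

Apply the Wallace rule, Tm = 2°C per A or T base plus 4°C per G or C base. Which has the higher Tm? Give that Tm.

Primer F, 60°C

Primer F: A+T=4, G+C=13 → Tm = 2(4)+4(13) = 60°C
Primer R: A+T=4, G+C=8 → Tm = 2(4)+4(8) = 40°C
60°C vs 40°C → primer F is higher.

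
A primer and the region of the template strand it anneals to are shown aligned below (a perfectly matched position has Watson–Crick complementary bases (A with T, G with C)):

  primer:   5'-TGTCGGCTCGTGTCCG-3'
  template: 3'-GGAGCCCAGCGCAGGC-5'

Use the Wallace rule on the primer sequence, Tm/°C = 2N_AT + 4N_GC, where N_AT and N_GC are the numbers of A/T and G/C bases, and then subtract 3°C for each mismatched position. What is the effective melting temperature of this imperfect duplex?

42°C

Primer base counts: A=0, T=5, G=6, C=5 → A+T=5, G+C=11
Perfect-match Tm = 2(5) + 4(11) = 10 + 44 = 54°C
Mismatches (positions where the bases are not complementary): 4 (at positions 1, 2, 7, 11)
Effective Tm = 54 − 4×3 = 54 − 12 = 42°C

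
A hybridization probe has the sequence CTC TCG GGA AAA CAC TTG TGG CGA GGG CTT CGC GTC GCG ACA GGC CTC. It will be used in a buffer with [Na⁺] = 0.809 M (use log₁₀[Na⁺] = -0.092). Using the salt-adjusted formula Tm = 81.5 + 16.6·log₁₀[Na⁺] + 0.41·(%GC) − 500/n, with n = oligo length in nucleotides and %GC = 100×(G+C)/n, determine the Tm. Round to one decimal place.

Length n = 48. Base counts: G=16, A=8, C=15, T=9
G+C = 31, so %GC = 31/48 × 100 = 64.583%
Salt term: 16.6 × (-0.092) = -1.527
GC term: 0.41 × 64.583 = 26.479; length term: −500/48 = −10.417
Tm = 81.5 + (-1.527) + 26.479 − 10.417 = 96.035 → 96.0°C

96.0°C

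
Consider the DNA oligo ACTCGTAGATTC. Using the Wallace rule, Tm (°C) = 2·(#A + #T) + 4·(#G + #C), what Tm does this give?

Scanning the sequence gives T=4, G=2, A=3, C=3.
AT pairs contribute 7, GC pairs contribute 5.
Tm = 4·5 + 2·7 = 20 + 14 = 34°C

34°C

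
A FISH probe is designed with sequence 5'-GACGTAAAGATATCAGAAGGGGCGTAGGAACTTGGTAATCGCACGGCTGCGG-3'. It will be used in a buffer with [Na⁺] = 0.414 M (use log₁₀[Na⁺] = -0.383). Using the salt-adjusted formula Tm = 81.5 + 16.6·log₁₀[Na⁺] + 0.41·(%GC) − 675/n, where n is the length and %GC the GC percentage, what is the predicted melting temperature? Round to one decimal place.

Length n = 52. Scanning the sequence gives A=15, G=19, C=9, T=9.
G+C = 28, so %GC = 28/52 × 100 = 53.846%
Salt term: 16.6 × (-0.383) = -6.358
GC term: 0.41 × 53.846 = 22.077; length term: −675/52 = −12.981
Tm = 81.5 + (-6.358) + 22.077 − 12.981 = 84.238 → 84.2°C

84.2°C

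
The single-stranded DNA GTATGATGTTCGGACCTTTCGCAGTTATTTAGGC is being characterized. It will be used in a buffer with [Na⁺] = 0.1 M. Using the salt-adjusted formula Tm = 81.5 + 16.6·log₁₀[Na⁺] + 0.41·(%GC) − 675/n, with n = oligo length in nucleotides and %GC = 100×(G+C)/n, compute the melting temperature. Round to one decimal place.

Length n = 34. Counting bases: A=6, T=13, G=9, C=6
G+C = 15, so %GC = 15/34 × 100 = 44.118%
Salt term: 16.6 × (-1) = -16.6
GC term: 0.41 × 44.118 = 18.088; length term: −675/34 = −19.853
Tm = 81.5 + (-16.6) + 18.088 − 19.853 = 63.135 → 63.1°C

63.1°C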